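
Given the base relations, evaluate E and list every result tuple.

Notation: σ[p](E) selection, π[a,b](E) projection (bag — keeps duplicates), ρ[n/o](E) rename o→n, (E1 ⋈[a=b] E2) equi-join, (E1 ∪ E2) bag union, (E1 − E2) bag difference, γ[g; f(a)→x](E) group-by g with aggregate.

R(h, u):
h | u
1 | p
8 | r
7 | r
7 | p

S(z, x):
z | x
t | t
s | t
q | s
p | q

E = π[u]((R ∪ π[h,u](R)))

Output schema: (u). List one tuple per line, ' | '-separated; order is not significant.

Subexpression sizes:
  R → 4
  R → 4
  π[h,u](R) → 4
  (R ∪ π[h,u](R)) → 8
  π[u]((R ∪ π[h,u](R))) → 8

== RESULT ==
u
p
p
p
p
r
r
r
r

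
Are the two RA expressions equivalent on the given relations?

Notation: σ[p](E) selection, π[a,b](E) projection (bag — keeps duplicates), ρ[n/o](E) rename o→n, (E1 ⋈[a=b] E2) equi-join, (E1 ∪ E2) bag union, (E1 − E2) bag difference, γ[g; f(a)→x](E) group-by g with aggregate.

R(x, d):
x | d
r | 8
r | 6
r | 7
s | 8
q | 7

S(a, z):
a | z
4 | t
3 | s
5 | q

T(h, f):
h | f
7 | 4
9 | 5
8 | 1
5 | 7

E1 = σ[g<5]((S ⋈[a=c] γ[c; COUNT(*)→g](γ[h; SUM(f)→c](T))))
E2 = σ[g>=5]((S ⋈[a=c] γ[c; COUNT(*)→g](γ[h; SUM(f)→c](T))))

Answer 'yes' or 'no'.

E1 row counts bottom-up:
  S → 3
  T → 4
  γ[h; SUM(f)→c](T) → 4
  γ[c; COUNT(*)→g](γ[h; SUM(f)→c](T)) → 4
  (S ⋈[a=c] γ[c; COUNT(*)→g](γ[h; SUM(f)→c](T))) → 2
  σ[g<5]((S ⋈[a=c] γ[c; COUNT(*)→g](γ[h; SUM(f)→c](T)))) → 2
E2 row counts bottom-up:
  S → 3
  T → 4
  γ[h; SUM(f)→c](T) → 4
  γ[c; COUNT(*)→g](γ[h; SUM(f)→c](T)) → 4
  (S ⋈[a=c] γ[c; COUNT(*)→g](γ[h; SUM(f)→c](T))) → 2
  σ[g>=5]((S ⋈[a=c] γ[c; COUNT(*)→g](γ[h; SUM(f)→c](T)))) → 0

E1 result:
a | z | c | g
4 | t | 4 | 1
5 | q | 5 | 1
E2 result:
a | z | c | g
(0 rows)
Witness: (4, 't', 4, 1) appears 1× in E1 but 0× in E2.

no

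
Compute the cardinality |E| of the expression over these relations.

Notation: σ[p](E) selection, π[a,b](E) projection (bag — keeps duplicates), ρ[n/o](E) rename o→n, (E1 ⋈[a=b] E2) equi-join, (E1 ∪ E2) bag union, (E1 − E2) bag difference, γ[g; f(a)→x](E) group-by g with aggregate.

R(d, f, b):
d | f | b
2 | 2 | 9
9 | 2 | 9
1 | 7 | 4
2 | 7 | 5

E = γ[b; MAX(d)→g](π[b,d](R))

Per-node cardinality:
  R → 4
  π[b,d](R) → 4
  γ[b; MAX(d)→g](π[b,d](R)) → 3

|E| = 3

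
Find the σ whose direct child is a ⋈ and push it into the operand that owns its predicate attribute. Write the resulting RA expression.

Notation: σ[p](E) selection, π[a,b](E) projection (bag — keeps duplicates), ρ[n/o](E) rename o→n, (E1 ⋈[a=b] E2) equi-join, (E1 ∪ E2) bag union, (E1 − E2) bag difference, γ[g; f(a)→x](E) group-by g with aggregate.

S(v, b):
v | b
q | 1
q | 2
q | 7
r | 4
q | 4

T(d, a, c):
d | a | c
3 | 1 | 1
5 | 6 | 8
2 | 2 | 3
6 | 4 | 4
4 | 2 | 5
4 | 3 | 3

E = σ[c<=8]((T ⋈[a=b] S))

σ filters on c, owned by the left side.
E' = (σ[c<=8](T) ⋈[a=b] S)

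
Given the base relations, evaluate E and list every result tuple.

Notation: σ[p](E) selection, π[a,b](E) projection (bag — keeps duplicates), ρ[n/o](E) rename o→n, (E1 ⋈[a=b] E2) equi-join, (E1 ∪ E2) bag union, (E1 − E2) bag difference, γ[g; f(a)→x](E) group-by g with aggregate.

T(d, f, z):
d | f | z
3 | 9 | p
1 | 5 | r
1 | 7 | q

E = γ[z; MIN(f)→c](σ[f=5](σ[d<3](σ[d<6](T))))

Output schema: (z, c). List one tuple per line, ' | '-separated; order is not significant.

Subexpression sizes:
  T → 3
  σ[d<6](T) → 3
  σ[d<3](σ[d<6](T)) → 2
  σ[f=5](σ[d<3](σ[d<6](T))) → 1
  γ[z; MIN(f)→c](σ[f=5](σ[d<3](σ[d<6](T)))) → 1

== RESULT ==
z | c
r | 5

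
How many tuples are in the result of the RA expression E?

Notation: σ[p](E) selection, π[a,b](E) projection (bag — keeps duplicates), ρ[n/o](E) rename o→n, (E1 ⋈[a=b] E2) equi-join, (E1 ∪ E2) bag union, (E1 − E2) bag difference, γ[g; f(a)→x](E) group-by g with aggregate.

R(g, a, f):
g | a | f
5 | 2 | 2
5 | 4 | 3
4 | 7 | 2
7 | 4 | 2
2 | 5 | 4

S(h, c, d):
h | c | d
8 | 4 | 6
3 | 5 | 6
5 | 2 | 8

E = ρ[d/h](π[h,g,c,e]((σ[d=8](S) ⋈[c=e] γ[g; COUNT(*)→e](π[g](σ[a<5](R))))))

Row counts bottom-up:
  S → 3
  σ[d=8](S) → 1
  R → 5
  σ[a<5](R) → 3
  π[g](σ[a<5](R)) → 3
  γ[g; COUNT(*)→e](π[g](σ[a<5](R))) → 2
  (σ[d=8](S) ⋈[c=e] γ[g; COUNT(*)→e](π[g](σ[a<5](R)))) → 1
  π[h,g,c,e]((σ[d=8](S) ⋈[c=e] γ[g; COUNT(*)→e](π[g](σ[a<5](R))))) → 1
  ρ[d/h](π[h,g,c,e]((σ[d=8](S) ⋈[c=e] γ[g; COUNT(*)→e](π[g](σ[a<5](R)))))) → 1

|E| = 1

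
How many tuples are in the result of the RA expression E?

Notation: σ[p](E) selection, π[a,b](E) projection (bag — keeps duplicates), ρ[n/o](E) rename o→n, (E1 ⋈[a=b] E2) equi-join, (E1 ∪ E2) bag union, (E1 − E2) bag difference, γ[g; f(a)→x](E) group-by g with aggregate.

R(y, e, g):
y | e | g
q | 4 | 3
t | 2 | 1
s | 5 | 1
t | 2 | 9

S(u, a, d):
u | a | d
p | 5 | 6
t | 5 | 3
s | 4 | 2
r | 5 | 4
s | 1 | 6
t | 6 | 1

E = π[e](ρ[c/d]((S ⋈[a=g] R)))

Row counts bottom-up:
  S → 6
  R → 4
  (S ⋈[a=g] R) → 2
  ρ[c/d]((S ⋈[a=g] R)) → 2
  π[e](ρ[c/d]((S ⋈[a=g] R))) → 2

|E| = 2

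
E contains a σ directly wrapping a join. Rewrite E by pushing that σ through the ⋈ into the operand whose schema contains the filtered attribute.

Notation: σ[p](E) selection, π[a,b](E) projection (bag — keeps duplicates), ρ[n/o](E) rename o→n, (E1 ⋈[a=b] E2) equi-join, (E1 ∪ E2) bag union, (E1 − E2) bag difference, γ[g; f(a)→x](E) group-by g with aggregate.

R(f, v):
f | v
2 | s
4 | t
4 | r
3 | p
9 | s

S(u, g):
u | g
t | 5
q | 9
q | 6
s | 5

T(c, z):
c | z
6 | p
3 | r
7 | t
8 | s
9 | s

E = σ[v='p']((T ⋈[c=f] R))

σ filters on v, owned by the right side.
E' = (T ⋈[c=f] σ[v='p'](R))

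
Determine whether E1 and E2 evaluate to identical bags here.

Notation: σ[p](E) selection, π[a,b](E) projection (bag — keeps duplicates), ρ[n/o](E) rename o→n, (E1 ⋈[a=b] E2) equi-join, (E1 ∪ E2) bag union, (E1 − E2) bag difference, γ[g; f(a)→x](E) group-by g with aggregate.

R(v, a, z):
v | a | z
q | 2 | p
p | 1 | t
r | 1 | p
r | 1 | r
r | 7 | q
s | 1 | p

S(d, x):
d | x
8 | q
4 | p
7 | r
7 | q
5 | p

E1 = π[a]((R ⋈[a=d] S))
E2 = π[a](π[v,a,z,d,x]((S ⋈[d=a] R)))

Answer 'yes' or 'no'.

E1 subexpression sizes:
  R → 6
  S → 5
  (R ⋈[a=d] S) → 2
  π[a]((R ⋈[a=d] S)) → 2
E2 subexpression sizes:
  S → 5
  R → 6
  (S ⋈[d=a] R) → 2
  π[v,a,z,d,x]((S ⋈[d=a] R)) → 2
  π[a](π[v,a,z,d,x]((S ⋈[d=a] R))) → 2

E1 and E2 produce the same multiset:
a
7
7

yes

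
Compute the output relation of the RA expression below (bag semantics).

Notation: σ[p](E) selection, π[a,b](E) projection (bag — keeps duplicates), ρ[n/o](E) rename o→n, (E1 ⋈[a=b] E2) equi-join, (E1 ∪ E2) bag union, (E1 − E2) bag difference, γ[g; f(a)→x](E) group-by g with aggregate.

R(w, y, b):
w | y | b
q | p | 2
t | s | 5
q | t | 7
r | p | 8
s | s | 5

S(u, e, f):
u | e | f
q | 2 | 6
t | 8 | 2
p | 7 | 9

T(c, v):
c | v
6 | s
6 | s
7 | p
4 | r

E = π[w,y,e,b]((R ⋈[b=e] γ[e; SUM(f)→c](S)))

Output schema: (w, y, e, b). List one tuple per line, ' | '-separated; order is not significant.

Row counts bottom-up:
  R → 5
  S → 3
  γ[e; SUM(f)→c](S) → 3
  (R ⋈[b=e] γ[e; SUM(f)→c](S)) → 3
  π[w,y,e,b]((R ⋈[b=e] γ[e; SUM(f)→c](S))) → 3

== RESULT ==
w | y | e | b
q | p | 2 | 2
q | t | 7 | 7
r | p | 8 | 8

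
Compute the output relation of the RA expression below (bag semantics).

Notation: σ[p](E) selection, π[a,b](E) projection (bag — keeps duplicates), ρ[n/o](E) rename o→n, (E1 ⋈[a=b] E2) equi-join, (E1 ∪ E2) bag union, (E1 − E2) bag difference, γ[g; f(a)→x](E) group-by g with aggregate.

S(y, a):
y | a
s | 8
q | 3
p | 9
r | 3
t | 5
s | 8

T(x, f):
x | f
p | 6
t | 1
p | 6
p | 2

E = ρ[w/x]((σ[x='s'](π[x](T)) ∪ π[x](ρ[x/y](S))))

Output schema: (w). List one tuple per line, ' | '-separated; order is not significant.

Per-node cardinality:
  T → 4
  π[x](T) → 4
  σ[x='s'](π[x](T)) → 0
  S → 6
  ρ[x/y](S) → 6
  π[x](ρ[x/y](S)) → 6
  (σ[x='s'](π[x](T)) ∪ π[x](ρ[x/y](S))) → 6
  ρ[w/x]((σ[x='s'](π[x](T)) ∪ π[x](ρ[x/y](S)))) → 6

== RESULT ==
w
p
q
r
s
s
t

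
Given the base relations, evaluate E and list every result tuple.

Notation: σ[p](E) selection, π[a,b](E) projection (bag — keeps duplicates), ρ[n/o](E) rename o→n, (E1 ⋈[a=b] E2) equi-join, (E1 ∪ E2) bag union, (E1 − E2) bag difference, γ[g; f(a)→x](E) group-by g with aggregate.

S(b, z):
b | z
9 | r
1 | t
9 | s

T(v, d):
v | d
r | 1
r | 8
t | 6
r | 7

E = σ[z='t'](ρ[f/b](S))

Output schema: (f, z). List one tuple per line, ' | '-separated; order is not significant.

Subexpression sizes:
  S → 3
  ρ[f/b](S) → 3
  σ[z='t'](ρ[f/b](S)) → 1

== RESULT ==
f | z
1 | t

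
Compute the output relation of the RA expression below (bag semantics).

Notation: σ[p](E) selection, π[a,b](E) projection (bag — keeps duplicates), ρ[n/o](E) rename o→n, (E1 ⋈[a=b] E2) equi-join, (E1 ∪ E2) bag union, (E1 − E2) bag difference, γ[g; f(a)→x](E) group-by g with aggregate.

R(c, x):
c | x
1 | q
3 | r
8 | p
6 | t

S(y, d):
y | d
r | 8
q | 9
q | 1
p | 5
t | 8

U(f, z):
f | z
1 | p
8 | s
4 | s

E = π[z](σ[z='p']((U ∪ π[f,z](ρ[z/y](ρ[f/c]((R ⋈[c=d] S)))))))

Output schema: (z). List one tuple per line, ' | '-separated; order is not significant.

Per-node cardinality:
  U → 3
  R → 4
  S → 5
  (R ⋈[c=d] S) → 3
  ρ[f/c]((R ⋈[c=d] S)) → 3
  ρ[z/y](ρ[f/c]((R ⋈[c=d] S))) → 3
  π[f,z](ρ[z/y](ρ[f/c]((R ⋈[c=d] S)))) → 3
  (U ∪ π[f,z](ρ[z/y](ρ[f/c]((R ⋈[c=d] S))))) → 6
  σ[z='p']((U ∪ π[f,z](ρ[z/y](ρ[f/c]((R ⋈[c=d] S)))))) → 1
  π[z](σ[z='p']((U ∪ π[f,z](ρ[z/y](ρ[f/c]((R ⋈[c=d] S))))))) → 1

== RESULT ==
z
p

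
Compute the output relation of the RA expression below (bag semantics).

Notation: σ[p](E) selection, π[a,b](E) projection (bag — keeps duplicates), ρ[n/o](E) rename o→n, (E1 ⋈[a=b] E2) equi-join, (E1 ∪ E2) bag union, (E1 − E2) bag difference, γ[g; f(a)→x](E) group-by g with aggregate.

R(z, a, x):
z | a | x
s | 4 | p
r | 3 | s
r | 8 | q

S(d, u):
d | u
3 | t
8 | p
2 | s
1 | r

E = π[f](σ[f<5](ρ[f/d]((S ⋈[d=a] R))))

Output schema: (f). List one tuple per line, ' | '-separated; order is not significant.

Per-node cardinality:
  S → 4
  R → 3
  (S ⋈[d=a] R) → 2
  ρ[f/d]((S ⋈[d=a] R)) → 2
  σ[f<5](ρ[f/d]((S ⋈[d=a] R))) → 1
  π[f](σ[f<5](ρ[f/d]((S ⋈[d=a] R)))) → 1

== RESULT ==
f
3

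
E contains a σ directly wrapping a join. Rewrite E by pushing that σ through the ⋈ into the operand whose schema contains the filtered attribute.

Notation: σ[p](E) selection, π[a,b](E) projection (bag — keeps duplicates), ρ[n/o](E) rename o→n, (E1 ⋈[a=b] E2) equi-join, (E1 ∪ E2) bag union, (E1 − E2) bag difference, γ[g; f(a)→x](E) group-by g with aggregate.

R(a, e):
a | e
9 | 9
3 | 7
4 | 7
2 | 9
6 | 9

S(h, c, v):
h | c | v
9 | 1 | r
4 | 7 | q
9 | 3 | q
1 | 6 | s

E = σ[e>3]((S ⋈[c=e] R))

σ filters on e, owned by the right side.
E' = (S ⋈[c=e] σ[e>3](R))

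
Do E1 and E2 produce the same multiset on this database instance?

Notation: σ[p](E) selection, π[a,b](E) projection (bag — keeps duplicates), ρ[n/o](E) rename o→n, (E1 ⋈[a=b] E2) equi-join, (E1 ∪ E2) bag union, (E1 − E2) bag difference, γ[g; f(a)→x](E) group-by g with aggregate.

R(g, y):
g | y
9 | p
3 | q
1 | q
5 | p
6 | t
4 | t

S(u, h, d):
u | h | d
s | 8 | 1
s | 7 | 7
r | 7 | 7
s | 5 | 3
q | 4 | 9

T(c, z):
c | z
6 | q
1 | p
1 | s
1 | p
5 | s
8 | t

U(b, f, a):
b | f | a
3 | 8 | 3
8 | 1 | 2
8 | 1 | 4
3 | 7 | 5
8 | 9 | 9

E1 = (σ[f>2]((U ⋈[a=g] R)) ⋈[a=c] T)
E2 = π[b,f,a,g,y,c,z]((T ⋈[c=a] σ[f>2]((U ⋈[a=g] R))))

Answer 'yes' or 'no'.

E1 subexpression sizes:
  U → 5
  R → 6
  (U ⋈[a=g] R) → 4
  σ[f>2]((U ⋈[a=g] R)) → 3
  T → 6
  (σ[f>2]((U ⋈[a=g] R)) ⋈[a=c] T) → 1
E2 subexpression sizes:
  T → 6
  U → 5
  R → 6
  (U ⋈[a=g] R) → 4
  σ[f>2]((U ⋈[a=g] R)) → 3
  (T ⋈[c=a] σ[f>2]((U ⋈[a=g] R))) → 1
  π[b,f,a,g,y,c,z]((T ⋈[c=a] σ[f>2]((U ⋈[a=g] R)))) → 1

E1 and E2 produce the same multiset:
b | f | a | g | y | c | z
3 | 7 | 5 | 5 | p | 5 | s

yes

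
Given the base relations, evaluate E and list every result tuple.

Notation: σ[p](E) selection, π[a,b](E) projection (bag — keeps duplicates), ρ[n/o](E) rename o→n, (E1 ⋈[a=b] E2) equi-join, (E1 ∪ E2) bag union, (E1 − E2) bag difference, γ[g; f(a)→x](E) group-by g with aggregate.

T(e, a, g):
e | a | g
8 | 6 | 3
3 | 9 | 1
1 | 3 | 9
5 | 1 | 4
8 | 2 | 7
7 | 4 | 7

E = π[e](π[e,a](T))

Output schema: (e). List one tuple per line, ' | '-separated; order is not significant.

Subexpression sizes:
  T → 6
  π[e,a](T) → 6
  π[e](π[e,a](T)) → 6

== RESULT ==
e
1
3
5
7
8
8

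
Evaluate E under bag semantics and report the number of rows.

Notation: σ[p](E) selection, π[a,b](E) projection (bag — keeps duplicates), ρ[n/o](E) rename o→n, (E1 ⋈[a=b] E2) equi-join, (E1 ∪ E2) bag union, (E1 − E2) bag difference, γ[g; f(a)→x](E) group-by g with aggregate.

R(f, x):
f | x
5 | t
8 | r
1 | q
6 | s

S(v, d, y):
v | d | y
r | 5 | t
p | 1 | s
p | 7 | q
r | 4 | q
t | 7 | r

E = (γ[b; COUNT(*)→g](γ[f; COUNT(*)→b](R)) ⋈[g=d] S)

Per-node cardinality:
  R → 4
  γ[f; COUNT(*)→b](R) → 4
  γ[b; COUNT(*)→g](γ[f; COUNT(*)→b](R)) → 1
  S → 5
  (γ[b; COUNT(*)→g](γ[f; COUNT(*)→b](R)) ⋈[g=d] S) → 1

|E| = 1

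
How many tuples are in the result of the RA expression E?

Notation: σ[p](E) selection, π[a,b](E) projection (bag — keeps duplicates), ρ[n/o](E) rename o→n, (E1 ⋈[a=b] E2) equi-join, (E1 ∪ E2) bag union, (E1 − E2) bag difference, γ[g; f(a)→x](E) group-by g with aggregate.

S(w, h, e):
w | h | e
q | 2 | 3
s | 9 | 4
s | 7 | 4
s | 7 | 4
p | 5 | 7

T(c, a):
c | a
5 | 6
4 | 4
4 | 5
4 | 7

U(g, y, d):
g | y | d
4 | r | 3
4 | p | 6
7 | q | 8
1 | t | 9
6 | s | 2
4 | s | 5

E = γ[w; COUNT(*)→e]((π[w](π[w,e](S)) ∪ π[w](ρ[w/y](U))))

Subexpression sizes:
  S → 5
  π[w,e](S) → 5
  π[w](π[w,e](S)) → 5
  U → 6
  ρ[w/y](U) → 6
  π[w](ρ[w/y](U)) → 6
  (π[w](π[w,e](S)) ∪ π[w](ρ[w/y](U))) → 11
  γ[w; COUNT(*)→e]((π[w](π[w,e](S)) ∪ π[w](ρ[w/y](U)))) → 5

|E| = 5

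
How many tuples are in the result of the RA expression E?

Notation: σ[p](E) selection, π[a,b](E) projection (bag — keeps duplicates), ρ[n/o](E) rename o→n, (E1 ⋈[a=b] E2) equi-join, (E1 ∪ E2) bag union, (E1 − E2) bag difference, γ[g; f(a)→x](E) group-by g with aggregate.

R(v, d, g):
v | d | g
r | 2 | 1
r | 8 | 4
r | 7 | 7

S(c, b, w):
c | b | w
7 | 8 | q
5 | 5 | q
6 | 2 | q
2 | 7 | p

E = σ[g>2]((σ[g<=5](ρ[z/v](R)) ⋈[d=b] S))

Row counts bottom-up:
  R → 3
  ρ[z/v](R) → 3
  σ[g<=5](ρ[z/v](R)) → 2
  S → 4
  (σ[g<=5](ρ[z/v](R)) ⋈[d=b] S) → 2
  σ[g>2]((σ[g<=5](ρ[z/v](R)) ⋈[d=b] S)) → 1

|E| = 1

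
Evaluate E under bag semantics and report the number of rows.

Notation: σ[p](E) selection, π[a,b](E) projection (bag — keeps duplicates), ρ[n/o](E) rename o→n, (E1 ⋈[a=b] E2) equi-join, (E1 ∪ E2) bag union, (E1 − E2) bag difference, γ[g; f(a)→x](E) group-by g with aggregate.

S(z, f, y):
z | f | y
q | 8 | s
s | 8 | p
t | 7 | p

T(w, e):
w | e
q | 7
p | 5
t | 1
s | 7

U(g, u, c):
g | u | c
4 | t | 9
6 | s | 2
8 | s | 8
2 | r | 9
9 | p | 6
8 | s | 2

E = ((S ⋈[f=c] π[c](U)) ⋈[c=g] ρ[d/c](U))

Per-node cardinality:
  S → 3
  U → 6
  π[c](U) → 6
  (S ⋈[f=c] π[c](U)) → 2
  U → 6
  ρ[d/c](U) → 6
  ((S ⋈[f=c] π[c](U)) ⋈[c=g] ρ[d/c](U)) → 4

|E| = 4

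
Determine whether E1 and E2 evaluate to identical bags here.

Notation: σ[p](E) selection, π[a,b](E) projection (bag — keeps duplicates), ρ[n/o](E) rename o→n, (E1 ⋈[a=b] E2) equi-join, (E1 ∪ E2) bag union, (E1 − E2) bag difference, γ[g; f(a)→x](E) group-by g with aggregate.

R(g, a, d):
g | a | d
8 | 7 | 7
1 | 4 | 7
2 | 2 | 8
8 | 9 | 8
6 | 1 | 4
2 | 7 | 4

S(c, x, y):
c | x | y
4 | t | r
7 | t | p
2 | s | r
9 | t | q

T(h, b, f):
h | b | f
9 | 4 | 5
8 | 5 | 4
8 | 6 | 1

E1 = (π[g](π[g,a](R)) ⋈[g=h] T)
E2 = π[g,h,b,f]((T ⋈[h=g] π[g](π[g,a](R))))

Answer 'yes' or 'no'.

E1 stepwise |·|:
  R → 6
  π[g,a](R) → 6
  π[g](π[g,a](R)) → 6
  T → 3
  (π[g](π[g,a](R)) ⋈[g=h] T) → 4
E2 stepwise |·|:
  T → 3
  R → 6
  π[g,a](R) → 6
  π[g](π[g,a](R)) → 6
  (T ⋈[h=g] π[g](π[g,a](R))) → 4
  π[g,h,b,f]((T ⋈[h=g] π[g](π[g,a](R)))) → 4

E1 and E2 produce the same multiset:
g | h | b | f
8 | 8 | 5 | 4
8 | 8 | 5 | 4
8 | 8 | 6 | 1
8 | 8 | 6 | 1

yes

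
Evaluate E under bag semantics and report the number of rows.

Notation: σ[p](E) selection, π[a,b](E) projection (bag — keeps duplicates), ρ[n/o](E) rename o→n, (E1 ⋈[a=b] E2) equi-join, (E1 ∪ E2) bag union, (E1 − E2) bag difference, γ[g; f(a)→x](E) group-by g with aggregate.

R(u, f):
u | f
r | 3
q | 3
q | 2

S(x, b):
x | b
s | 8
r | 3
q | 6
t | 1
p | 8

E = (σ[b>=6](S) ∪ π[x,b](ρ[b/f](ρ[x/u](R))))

Stepwise |·|:
  S → 5
  σ[b>=6](S) → 3
  R → 3
  ρ[x/u](R) → 3
  ρ[b/f](ρ[x/u](R)) → 3
  π[x,b](ρ[b/f](ρ[x/u](R))) → 3
  (σ[b>=6](S) ∪ π[x,b](ρ[b/f](ρ[x/u](R)))) → 6

|E| = 6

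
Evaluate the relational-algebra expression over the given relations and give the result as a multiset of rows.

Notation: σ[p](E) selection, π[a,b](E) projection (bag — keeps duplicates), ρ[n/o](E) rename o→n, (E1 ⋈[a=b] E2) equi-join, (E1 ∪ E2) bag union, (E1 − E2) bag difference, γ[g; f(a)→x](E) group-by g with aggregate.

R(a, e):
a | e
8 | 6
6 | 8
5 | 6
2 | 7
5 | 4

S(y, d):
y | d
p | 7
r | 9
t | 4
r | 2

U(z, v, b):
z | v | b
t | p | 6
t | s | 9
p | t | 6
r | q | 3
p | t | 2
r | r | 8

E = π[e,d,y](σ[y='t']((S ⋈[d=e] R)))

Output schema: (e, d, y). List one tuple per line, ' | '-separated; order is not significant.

Row counts bottom-up:
  S → 4
  R → 5
  (S ⋈[d=e] R) → 2
  σ[y='t']((S ⋈[d=e] R)) → 1
  π[e,d,y](σ[y='t']((S ⋈[d=e] R))) → 1

== RESULT ==
e | d | y
4 | 4 | t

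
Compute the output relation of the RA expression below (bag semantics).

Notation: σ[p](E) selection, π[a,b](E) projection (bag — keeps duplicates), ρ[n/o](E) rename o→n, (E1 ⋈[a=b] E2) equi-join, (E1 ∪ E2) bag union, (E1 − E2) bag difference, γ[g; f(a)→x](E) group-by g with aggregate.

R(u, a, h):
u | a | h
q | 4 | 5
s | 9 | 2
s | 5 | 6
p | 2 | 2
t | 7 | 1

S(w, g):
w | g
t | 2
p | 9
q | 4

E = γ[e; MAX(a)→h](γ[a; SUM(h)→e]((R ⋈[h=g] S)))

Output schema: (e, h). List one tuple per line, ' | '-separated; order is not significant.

Subexpression sizes:
  R → 5
  S → 3
  (R ⋈[h=g] S) → 2
  γ[a; SUM(h)→e]((R ⋈[h=g] S)) → 2
  γ[e; MAX(a)→h](γ[a; SUM(h)→e]((R ⋈[h=g] S))) → 1

== RESULT ==
e | h
2 | 9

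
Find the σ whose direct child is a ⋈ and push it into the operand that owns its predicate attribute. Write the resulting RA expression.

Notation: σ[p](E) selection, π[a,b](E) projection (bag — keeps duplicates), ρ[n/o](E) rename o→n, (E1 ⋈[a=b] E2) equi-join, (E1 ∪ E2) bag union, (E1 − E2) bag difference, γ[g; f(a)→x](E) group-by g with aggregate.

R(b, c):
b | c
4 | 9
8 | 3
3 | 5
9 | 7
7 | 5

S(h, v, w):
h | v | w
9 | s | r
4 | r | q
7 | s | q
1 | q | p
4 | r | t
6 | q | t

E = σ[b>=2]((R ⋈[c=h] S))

σ filters on b, owned by the left side.
E' = (σ[b>=2](R) ⋈[c=h] S)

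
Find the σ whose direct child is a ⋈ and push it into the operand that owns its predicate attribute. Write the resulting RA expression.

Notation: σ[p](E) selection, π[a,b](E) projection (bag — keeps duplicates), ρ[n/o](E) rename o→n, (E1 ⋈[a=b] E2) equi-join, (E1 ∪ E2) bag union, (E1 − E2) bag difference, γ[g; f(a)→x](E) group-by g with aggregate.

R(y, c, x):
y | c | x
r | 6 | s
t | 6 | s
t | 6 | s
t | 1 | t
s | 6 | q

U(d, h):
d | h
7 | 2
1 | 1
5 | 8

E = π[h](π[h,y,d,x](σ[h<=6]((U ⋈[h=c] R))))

σ filters on h, owned by the left side.
E' = π[h](π[h,y,d,x]((σ[h<=6](U) ⋈[h=c] R)))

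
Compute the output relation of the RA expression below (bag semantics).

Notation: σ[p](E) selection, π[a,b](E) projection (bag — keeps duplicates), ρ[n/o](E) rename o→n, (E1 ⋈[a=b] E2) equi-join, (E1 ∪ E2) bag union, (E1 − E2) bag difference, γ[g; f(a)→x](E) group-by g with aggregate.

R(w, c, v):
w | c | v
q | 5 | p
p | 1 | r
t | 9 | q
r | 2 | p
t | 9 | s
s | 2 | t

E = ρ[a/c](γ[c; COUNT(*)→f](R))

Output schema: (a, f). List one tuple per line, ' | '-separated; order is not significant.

Row counts bottom-up:
  R → 6
  γ[c; COUNT(*)→f](R) → 4
  ρ[a/c](γ[c; COUNT(*)→f](R)) → 4

== RESULT ==
a | f
1 | 1
2 | 2
5 | 1
9 | 2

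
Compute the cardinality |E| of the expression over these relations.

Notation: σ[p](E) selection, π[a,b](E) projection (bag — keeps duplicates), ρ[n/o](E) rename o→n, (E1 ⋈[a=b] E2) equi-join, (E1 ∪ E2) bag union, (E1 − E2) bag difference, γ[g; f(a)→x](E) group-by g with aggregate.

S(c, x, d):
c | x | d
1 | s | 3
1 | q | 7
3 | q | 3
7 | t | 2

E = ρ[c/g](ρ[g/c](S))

Subexpression sizes:
  S → 4
  ρ[g/c](S) → 4
  ρ[c/g](ρ[g/c](S)) → 4

|E| = 4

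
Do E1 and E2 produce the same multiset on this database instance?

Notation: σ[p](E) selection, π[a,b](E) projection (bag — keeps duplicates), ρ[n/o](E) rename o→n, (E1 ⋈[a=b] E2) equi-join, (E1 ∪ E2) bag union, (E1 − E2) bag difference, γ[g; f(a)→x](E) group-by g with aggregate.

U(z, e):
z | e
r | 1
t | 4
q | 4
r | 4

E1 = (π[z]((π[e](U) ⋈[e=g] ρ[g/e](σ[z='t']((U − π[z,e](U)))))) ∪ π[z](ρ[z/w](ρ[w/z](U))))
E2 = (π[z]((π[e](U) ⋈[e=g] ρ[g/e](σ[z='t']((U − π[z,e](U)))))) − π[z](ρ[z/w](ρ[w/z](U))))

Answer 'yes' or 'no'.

E1 row counts bottom-up:
  U → 4
  π[e](U) → 4
  U → 4
  U → 4
  π[z,e](U) → 4
  (U − π[z,e](U)) → 0
  σ[z='t']((U − π[z,e](U))) → 0
  ρ[g/e](σ[z='t']((U − π[z,e](U)))) → 0
  (π[e](U) ⋈[e=g] ρ[g/e](σ[z='t']((U − π[z,e](U))))) → 0
  π[z]((π[e](U) ⋈[e=g] ρ[g/e](σ[z='t']((U − π[z,e](U)))))) → 0
  U → 4
  ρ[w/z](U) → 4
  ρ[z/w](ρ[w/z](U)) → 4
  π[z](ρ[z/w](ρ[w/z](U))) → 4
  (π[z]((π[e](U) ⋈[e=g] ρ[g/e](σ[z='t']((U − π[z,e](U)))))) ∪ π[z](ρ[z/w](ρ[w/z](U)))) → 4
E2 row counts bottom-up:
  U → 4
  π[e](U) → 4
  U → 4
  U → 4
  π[z,e](U) → 4
  (U − π[z,e](U)) → 0
  σ[z='t']((U − π[z,e](U))) → 0
  ρ[g/e](σ[z='t']((U − π[z,e](U)))) → 0
  (π[e](U) ⋈[e=g] ρ[g/e](σ[z='t']((U − π[z,e](U))))) → 0
  π[z]((π[e](U) ⋈[e=g] ρ[g/e](σ[z='t']((U − π[z,e](U)))))) → 0
  U → 4
  ρ[w/z](U) → 4
  ρ[z/w](ρ[w/z](U)) → 4
  π[z](ρ[z/w](ρ[w/z](U))) → 4
  (π[z]((π[e](U) ⋈[e=g] ρ[g/e](σ[z='t']((U − π[z,e](U)))))) − π[z](ρ[z/w](ρ[w/z](U)))) → 0

E1 result:
z
q
r
r
t
E2 result:
z
(0 rows)
Witness: ('t',) appears 1× in E1 but 0× in E2.

no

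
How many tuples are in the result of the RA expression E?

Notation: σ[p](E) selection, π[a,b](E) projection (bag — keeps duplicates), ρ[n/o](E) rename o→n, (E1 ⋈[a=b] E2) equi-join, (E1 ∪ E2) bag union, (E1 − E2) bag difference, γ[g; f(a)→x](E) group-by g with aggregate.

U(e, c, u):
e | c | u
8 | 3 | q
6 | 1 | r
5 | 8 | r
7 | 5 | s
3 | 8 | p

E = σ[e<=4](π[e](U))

Stepwise |·|:
  U → 5
  π[e](U) → 5
  σ[e<=4](π[e](U)) → 1

|E| = 1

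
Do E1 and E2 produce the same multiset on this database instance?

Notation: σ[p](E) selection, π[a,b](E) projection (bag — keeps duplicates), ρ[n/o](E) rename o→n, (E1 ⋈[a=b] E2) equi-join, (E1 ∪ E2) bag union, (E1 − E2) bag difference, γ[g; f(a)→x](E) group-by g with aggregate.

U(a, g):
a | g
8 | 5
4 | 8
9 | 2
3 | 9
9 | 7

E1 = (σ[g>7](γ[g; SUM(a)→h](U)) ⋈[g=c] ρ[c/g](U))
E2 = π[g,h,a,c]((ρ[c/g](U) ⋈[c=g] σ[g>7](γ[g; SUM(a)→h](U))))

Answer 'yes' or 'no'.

E1 row counts bottom-up:
  U → 5
  γ[g; SUM(a)→h](U) → 5
  σ[g>7](γ[g; SUM(a)→h](U)) → 2
  U → 5
  ρ[c/g](U) → 5
  (σ[g>7](γ[g; SUM(a)→h](U)) ⋈[g=c] ρ[c/g](U)) → 2
E2 row counts bottom-up:
  U → 5
  ρ[c/g](U) → 5
  U → 5
  γ[g; SUM(a)→h](U) → 5
  σ[g>7](γ[g; SUM(a)→h](U)) → 2
  (ρ[c/g](U) ⋈[c=g] σ[g>7](γ[g; SUM(a)→h](U))) → 2
  π[g,h,a,c]((ρ[c/g](U) ⋈[c=g] σ[g>7](γ[g; SUM(a)→h](U)))) → 2

E1 and E2 produce the same multiset:
g | h | a | c
8 | 4 | 4 | 8
9 | 3 | 3 | 9

yes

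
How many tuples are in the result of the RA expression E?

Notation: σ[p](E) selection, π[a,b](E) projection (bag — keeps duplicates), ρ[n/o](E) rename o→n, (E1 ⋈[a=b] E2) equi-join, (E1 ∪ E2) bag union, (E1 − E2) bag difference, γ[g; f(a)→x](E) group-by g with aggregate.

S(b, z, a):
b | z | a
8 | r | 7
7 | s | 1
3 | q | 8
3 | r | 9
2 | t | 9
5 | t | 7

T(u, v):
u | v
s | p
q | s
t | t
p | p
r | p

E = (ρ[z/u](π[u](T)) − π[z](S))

Per-node cardinality:
  T → 5
  π[u](T) → 5
  ρ[z/u](π[u](T)) → 5
  S → 6
  π[z](S) → 6
  (ρ[z/u](π[u](T)) − π[z](S)) → 1

|E| = 1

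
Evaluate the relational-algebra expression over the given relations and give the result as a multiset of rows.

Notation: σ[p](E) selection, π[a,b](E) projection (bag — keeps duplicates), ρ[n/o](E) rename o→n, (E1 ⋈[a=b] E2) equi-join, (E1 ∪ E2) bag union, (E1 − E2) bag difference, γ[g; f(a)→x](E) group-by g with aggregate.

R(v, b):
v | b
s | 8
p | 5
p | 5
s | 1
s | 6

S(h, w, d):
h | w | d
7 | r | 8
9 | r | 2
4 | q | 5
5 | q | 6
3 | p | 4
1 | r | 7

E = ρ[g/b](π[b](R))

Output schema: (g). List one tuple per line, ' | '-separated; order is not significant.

Row counts bottom-up:
  R → 5
  π[b](R) → 5
  ρ[g/b](π[b](R)) → 5

== RESULT ==
g
1
5
5
6
8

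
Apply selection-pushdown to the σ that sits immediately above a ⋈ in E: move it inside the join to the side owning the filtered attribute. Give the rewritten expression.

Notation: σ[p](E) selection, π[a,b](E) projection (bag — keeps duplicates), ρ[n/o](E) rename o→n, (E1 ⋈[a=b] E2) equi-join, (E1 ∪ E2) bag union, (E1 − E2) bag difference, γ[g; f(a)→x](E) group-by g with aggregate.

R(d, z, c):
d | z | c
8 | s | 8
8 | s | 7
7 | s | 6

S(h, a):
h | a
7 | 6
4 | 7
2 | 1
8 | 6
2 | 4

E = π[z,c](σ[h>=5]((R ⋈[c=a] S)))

σ filters on h, owned by the right side.
E' = π[z,c]((R ⋈[c=a] σ[h>=5](S)))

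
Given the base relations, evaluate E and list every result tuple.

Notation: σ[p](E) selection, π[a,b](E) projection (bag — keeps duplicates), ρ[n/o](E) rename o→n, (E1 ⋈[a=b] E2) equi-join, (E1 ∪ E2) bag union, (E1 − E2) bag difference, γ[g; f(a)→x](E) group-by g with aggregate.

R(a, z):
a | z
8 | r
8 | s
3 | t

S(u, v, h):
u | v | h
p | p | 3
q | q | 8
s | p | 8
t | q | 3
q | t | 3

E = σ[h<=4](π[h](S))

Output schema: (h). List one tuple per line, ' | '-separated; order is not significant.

Per-node cardinality:
  S → 5
  π[h](S) → 5
  σ[h<=4](π[h](S)) → 3

== RESULT ==
h
3
3
3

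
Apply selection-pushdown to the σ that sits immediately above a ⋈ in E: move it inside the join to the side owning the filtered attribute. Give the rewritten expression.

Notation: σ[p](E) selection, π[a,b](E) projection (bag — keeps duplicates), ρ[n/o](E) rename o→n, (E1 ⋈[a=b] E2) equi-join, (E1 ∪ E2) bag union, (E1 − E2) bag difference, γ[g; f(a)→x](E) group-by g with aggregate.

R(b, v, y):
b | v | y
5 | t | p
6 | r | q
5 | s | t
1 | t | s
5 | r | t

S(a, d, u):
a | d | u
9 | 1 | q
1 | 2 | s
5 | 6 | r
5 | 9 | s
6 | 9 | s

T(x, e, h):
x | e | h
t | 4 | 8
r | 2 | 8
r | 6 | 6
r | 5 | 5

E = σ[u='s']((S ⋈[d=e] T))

σ filters on u, owned by the left side.
E' = (σ[u='s'](S) ⋈[d=e] T)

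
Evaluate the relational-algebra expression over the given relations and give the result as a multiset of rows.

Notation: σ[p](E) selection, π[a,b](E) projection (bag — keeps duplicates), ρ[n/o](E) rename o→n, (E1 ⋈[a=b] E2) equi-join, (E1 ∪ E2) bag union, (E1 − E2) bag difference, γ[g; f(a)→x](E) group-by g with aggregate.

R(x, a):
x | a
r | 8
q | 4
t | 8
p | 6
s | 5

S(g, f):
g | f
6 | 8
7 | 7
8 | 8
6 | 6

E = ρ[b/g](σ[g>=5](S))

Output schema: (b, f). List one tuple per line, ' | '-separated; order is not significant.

Stepwise |·|:
  S → 4
  σ[g>=5](S) → 4
  ρ[b/g](σ[g>=5](S)) → 4

== RESULT ==
b | f
6 | 6
6 | 8
7 | 7
8 | 8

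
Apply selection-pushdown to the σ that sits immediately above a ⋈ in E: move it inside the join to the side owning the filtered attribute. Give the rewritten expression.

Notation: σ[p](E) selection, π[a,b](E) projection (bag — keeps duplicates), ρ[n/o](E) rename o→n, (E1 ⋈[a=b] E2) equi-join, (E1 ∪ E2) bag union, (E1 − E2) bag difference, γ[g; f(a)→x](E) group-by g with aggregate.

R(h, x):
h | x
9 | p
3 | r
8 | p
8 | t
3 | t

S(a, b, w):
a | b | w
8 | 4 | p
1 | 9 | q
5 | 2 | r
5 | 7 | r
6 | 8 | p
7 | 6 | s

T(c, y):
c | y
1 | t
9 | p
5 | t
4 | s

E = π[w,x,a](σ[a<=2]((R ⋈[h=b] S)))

σ filters on a, owned by the right side.
E' = π[w,x,a]((R ⋈[h=b] σ[a<=2](S)))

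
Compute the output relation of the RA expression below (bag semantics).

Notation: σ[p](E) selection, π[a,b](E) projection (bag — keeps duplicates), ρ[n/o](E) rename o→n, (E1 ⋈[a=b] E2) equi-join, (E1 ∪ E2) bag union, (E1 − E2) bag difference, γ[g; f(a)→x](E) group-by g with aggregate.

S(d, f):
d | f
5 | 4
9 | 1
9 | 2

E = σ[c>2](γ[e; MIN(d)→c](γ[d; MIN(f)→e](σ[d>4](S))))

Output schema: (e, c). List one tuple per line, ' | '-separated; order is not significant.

Row counts bottom-up:
  S → 3
  σ[d>4](S) → 3
  γ[d; MIN(f)→e](σ[d>4](S)) → 2
  γ[e; MIN(d)→c](γ[d; MIN(f)→e](σ[d>4](S))) → 2
  σ[c>2](γ[e; MIN(d)→c](γ[d; MIN(f)→e](σ[d>4](S)))) → 2

== RESULT ==
e | c
1 | 9
4 | 5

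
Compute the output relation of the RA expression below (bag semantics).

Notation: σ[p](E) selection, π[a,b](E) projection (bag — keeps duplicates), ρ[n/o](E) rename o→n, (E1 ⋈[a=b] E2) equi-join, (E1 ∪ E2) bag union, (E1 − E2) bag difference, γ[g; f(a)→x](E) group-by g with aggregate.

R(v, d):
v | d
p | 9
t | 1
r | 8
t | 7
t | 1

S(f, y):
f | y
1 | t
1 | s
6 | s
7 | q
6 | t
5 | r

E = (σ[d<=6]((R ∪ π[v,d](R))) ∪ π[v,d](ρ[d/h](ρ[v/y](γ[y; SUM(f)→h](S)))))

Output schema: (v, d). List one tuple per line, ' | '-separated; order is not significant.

Stepwise |·|:
  R → 5
  R → 5
  π[v,d](R) → 5
  (R ∪ π[v,d](R)) → 10
  σ[d<=6]((R ∪ π[v,d](R))) → 4
  S → 6
  γ[y; SUM(f)→h](S) → 4
  ρ[v/y](γ[y; SUM(f)→h](S)) → 4
  ρ[d/h](ρ[v/y](γ[y; SUM(f)→h](S))) → 4
  π[v,d](ρ[d/h](ρ[v/y](γ[y; SUM(f)→h](S)))) → 4
  (σ[d<=6]((R ∪ π[v,d](R))) ∪ π[v,d](ρ[d/h](ρ[v/y](γ[y; SUM(f)→h](S))))) → 8

== RESULT ==
v | d
q | 7
r | 5
s | 7
t | 1
t | 1
t | 1
t | 1
t | 7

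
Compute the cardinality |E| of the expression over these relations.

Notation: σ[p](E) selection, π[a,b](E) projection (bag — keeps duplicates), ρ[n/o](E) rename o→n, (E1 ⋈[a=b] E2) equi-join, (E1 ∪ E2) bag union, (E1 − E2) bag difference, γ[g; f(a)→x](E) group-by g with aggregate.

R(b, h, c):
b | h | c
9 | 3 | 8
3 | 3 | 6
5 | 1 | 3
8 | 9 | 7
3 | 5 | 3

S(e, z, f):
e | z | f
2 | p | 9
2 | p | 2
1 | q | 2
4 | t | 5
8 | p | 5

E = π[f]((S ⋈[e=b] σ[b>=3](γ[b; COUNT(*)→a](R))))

Stepwise |·|:
  S → 5
  R → 5
  γ[b; COUNT(*)→a](R) → 4
  σ[b>=3](γ[b; COUNT(*)→a](R)) → 4
  (S ⋈[e=b] σ[b>=3](γ[b; COUNT(*)→a](R))) → 1
  π[f]((S ⋈[e=b] σ[b>=3](γ[b; COUNT(*)→a](R)))) → 1

|E| = 1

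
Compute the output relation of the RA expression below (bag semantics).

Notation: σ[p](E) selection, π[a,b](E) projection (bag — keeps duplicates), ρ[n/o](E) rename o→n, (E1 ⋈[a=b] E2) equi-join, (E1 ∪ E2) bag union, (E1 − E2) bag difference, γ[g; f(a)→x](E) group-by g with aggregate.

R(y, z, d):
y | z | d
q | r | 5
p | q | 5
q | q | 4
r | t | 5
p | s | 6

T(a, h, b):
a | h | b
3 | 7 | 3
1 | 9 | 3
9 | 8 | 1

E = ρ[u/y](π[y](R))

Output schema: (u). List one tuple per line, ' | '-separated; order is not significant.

Row counts bottom-up:
  R → 5
  π[y](R) → 5
  ρ[u/y](π[y](R)) → 5

== RESULT ==
u
p
p
q
q
r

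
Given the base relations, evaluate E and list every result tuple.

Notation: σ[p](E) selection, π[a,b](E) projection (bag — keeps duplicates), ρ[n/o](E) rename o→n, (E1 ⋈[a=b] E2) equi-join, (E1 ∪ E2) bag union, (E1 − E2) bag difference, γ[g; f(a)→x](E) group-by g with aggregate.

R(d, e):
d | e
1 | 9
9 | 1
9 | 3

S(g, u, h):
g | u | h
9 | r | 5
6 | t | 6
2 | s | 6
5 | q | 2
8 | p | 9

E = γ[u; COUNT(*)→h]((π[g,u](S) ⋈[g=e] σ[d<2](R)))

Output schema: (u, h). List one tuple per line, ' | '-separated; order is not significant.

Stepwise |·|:
  S → 5
  π[g,u](S) → 5
  R → 3
  σ[d<2](R) → 1
  (π[g,u](S) ⋈[g=e] σ[d<2](R)) → 1
  γ[u; COUNT(*)→h]((π[g,u](S) ⋈[g=e] σ[d<2](R))) → 1

== RESULT ==
u | h
r | 1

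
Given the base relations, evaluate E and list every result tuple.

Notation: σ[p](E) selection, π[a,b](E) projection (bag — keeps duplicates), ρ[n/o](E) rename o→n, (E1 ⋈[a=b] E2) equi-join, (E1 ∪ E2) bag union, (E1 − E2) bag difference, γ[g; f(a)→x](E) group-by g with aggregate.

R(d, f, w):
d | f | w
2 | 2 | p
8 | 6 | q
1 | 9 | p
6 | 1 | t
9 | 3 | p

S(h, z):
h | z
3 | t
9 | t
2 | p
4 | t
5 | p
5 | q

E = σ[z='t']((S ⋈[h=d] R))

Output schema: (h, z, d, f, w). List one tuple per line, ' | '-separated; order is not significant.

Subexpression sizes:
  S → 6
  R → 5
  (S ⋈[h=d] R) → 2
  σ[z='t']((S ⋈[h=d] R)) → 1

== RESULT ==
h | z | d | f | w
9 | t | 9 | 3 | p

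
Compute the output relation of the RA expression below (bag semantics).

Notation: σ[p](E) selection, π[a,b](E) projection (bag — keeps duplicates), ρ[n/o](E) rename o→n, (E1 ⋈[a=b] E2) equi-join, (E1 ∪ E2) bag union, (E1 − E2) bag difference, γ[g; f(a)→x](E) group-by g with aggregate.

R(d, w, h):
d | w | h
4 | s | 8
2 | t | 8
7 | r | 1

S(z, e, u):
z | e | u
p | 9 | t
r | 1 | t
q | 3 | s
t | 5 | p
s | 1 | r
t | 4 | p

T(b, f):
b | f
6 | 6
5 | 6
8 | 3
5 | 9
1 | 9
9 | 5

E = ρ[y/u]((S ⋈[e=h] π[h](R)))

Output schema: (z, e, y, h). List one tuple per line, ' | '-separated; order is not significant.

Subexpression sizes:
  S → 6
  R → 3
  π[h](R) → 3
  (S ⋈[e=h] π[h](R)) → 2
  ρ[y/u]((S ⋈[e=h] π[h](R))) → 2

== RESULT ==
z | e | y | h
r | 1 | t | 1
s | 1 | r | 1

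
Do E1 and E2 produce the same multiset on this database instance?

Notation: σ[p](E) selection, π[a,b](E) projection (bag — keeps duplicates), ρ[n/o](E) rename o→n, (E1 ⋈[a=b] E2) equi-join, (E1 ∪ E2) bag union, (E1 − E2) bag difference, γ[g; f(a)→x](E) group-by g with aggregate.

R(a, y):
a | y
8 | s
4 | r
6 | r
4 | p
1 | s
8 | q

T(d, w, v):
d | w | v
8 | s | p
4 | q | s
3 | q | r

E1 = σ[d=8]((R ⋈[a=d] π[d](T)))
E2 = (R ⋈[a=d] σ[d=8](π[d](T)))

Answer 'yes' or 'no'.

E1 stepwise |·|:
  R → 6
  T → 3
  π[d](T) → 3
  (R ⋈[a=d] π[d](T)) → 4
  σ[d=8]((R ⋈[a=d] π[d](T))) → 2
E2 stepwise |·|:
  R → 6
  T → 3
  π[d](T) → 3
  σ[d=8](π[d](T)) → 1
  (R ⋈[a=d] σ[d=8](π[d](T))) → 2

E1 and E2 produce the same multiset:
a | y | d
8 | q | 8
8 | s | 8

yes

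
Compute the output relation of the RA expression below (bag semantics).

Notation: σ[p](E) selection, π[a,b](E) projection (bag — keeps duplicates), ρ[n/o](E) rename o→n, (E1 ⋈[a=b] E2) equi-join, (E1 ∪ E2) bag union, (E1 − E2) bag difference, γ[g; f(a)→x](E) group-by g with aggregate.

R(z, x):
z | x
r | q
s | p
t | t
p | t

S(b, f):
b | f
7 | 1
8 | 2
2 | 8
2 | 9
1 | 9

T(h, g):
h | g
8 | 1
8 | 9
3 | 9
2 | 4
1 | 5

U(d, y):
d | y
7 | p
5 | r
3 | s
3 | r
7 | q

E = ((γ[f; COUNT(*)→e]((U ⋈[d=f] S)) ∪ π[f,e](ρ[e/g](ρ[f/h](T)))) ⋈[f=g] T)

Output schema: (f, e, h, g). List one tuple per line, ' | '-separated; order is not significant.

Stepwise |·|:
  U → 5
  S → 5
  (U ⋈[d=f] S) → 0
  γ[f; COUNT(*)→e]((U ⋈[d=f] S)) → 0
  T → 5
  ρ[f/h](T) → 5
  ρ[e/g](ρ[f/h](T)) → 5
  π[f,e](ρ[e/g](ρ[f/h](T))) → 5
  (γ[f; COUNT(*)→e]((U ⋈[d=f] S)) ∪ π[f,e](ρ[e/g](ρ[f/h](T)))) → 5
  T → 5
  ((γ[f; COUNT(*)→e]((U ⋈[d=f] S)) ∪ π[f,e](ρ[e/g](ρ[f/h](T)))) ⋈[f=g] T) → 1

== RESULT ==
f | e | h | g
1 | 5 | 8 | 1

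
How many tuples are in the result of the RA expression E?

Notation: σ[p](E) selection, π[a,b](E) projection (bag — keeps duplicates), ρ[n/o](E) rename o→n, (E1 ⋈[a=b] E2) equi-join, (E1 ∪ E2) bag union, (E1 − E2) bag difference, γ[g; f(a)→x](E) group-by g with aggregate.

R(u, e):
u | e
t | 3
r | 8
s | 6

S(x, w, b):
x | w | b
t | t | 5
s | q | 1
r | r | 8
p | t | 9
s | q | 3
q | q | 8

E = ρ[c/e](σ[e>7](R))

Subexpression sizes:
  R → 3
  σ[e>7](R) → 1
  ρ[c/e](σ[e>7](R)) → 1

|E| = 1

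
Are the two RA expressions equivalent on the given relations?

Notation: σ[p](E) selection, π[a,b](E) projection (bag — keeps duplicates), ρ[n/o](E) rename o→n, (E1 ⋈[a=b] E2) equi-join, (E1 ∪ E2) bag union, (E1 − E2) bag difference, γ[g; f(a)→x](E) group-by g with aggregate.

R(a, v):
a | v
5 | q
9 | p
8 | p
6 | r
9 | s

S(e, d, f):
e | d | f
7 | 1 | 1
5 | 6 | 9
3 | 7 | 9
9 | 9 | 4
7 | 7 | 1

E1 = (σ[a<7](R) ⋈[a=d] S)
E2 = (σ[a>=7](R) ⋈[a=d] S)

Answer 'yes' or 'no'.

E1 subexpression sizes:
  R → 5
  σ[a<7](R) → 2
  S → 5
  (σ[a<7](R) ⋈[a=d] S) → 1
E2 subexpression sizes:
  R → 5
  σ[a>=7](R) → 3
  S → 5
  (σ[a>=7](R) ⋈[a=d] S) → 2

E1 result:
a | v | e | d | f
6 | r | 5 | 6 | 9
E2 result:
a | v | e | d | f
9 | p | 9 | 9 | 4
9 | s | 9 | 9 | 4
Witness: (9, 'p', 9, 9, 4) appears 0× in E1 but 1× in E2.

no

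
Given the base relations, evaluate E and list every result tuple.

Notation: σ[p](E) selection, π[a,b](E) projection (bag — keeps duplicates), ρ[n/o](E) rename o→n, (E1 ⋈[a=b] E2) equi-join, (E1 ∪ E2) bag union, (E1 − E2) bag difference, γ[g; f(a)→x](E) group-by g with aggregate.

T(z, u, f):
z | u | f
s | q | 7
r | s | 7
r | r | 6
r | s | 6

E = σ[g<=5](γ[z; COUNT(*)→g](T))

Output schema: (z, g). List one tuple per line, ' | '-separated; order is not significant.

Stepwise |·|:
  T → 4
  γ[z; COUNT(*)→g](T) → 2
  σ[g<=5](γ[z; COUNT(*)→g](T)) → 2

== RESULT ==
z | g
r | 3
s | 1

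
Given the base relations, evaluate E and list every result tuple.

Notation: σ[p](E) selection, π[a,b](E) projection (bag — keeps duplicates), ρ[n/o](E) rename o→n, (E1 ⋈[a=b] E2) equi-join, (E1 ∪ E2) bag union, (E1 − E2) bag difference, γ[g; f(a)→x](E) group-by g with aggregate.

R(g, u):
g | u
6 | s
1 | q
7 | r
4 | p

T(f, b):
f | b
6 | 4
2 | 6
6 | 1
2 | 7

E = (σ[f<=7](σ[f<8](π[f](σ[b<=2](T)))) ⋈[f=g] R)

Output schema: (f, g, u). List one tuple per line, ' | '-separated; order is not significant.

Per-node cardinality:
  T → 4
  σ[b<=2](T) → 1
  π[f](σ[b<=2](T)) → 1
  σ[f<8](π[f](σ[b<=2](T))) → 1
  σ[f<=7](σ[f<8](π[f](σ[b<=2](T)))) → 1
  R → 4
  (σ[f<=7](σ[f<8](π[f](σ[b<=2](T)))) ⋈[f=g] R) → 1

== RESULT ==
f | g | u
6 | 6 | s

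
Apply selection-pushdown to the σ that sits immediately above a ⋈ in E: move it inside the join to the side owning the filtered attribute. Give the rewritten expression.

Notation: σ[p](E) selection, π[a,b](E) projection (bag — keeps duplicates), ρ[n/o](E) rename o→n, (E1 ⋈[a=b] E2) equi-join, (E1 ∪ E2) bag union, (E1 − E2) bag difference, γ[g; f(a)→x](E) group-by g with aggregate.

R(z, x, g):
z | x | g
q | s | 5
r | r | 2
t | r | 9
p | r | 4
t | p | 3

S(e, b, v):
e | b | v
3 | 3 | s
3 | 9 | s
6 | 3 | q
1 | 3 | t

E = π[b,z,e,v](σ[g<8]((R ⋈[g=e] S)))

σ filters on g, owned by the left side.
E' = π[b,z,e,v]((σ[g<8](R) ⋈[g=e] S))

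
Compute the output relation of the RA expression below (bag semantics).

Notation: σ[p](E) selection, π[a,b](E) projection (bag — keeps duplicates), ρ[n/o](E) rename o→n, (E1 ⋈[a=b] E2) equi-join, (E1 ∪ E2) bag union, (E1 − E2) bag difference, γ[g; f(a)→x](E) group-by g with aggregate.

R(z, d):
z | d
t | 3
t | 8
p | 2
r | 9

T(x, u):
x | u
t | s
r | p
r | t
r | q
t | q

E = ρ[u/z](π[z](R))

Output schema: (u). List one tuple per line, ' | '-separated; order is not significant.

Row counts bottom-up:
  R → 4
  π[z](R) → 4
  ρ[u/z](π[z](R)) → 4

== RESULT ==
u
p
r
t
t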